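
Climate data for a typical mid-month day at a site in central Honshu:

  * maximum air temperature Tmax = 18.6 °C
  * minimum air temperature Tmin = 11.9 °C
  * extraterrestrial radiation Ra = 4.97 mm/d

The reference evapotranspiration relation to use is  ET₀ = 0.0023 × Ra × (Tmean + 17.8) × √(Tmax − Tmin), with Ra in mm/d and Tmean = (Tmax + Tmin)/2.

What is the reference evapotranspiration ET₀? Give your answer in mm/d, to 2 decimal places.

0.98 mm/d

Tmean = (18.6 + 11.9)/2 = 15.25 °C
ET₀ = 0.0023 × 4.97 × (15.25 + 17.8) × √6.7 = 0.0023 × 4.97 × 33.05 × 2.5884 = 0.9779 mm/d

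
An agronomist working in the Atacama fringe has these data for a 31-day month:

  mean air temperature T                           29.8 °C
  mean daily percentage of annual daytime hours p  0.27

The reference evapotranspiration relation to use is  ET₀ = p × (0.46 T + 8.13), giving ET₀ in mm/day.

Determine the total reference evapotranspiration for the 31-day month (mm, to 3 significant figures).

183 mm

ET₀ = 0.27 × (0.46 × 29.8 + 8.13) = 0.27 × 21.838 = 5.8963 mm/d
Monthly total = 5.8963 × 31 = 182.785 mm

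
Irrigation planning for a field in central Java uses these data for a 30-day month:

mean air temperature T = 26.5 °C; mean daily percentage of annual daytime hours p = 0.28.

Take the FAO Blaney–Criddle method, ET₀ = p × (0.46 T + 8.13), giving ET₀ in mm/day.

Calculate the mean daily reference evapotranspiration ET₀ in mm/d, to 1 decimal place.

ET₀ = 0.28 × (0.46 × 26.5 + 8.13) = 0.28 × 20.320 = 5.6896 mm/d

5.7 mm/d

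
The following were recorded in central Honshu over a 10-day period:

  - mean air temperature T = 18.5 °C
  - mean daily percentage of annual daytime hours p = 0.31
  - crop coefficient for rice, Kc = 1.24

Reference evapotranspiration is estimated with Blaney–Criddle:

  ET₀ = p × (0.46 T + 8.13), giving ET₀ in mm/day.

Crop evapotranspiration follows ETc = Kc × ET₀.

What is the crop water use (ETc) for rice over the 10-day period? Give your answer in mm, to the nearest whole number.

ET₀ = 0.31 × (0.46 × 18.5 + 8.13) = 0.31 × 16.640 = 5.1584 mm/d
ETc = Kc × ET₀ = 1.24 × 5.1584 = 6.3964 mm/d
Over 10 days: 6.3964 × 10 = 63.964 mm

64 mm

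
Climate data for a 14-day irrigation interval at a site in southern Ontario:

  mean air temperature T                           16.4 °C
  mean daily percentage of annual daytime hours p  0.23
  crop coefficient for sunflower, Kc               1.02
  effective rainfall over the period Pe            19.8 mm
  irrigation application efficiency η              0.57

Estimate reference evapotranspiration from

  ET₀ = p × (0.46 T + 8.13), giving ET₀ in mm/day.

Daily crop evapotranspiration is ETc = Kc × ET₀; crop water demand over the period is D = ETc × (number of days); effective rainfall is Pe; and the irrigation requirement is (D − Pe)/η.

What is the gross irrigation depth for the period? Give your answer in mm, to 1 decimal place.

55.6 mm

ET₀ = 0.23 × (0.46 × 16.4 + 8.13) = 0.23 × 15.674 = 3.6050 mm/d
ETc = Kc × ET₀ = 1.02 × 3.6050 = 3.6771 mm/d
Crop demand D = ETc × 14 d = 3.6771 × 14 = 51.479 mm
D − Pe = 51.479 − 19.8 = 31.679 mm
Gross irrigation = 31.679 / 0.57 = 55.577 mm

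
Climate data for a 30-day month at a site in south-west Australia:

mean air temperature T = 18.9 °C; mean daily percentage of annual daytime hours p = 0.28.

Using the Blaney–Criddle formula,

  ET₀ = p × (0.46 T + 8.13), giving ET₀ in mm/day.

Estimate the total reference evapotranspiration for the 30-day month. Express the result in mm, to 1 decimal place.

ET₀ = 0.28 × (0.46 × 18.9 + 8.13) = 0.28 × 16.824 = 4.7107 mm/d
Monthly total = 4.7107 × 30 = 141.321 mm

141.3 mm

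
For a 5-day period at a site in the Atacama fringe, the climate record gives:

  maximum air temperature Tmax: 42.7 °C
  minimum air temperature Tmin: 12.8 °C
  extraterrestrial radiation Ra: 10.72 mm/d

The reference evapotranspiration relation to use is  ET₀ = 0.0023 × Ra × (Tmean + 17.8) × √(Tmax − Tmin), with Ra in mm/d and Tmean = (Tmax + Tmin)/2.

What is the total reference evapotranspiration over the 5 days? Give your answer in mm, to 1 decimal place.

Tmean = (42.7 + 12.8)/2 = 27.75 °C
ET₀ = 0.0023 × 10.72 × (27.75 + 17.8) × √29.9 = 0.0023 × 10.72 × 45.55 × 5.4681 = 6.1411 mm/d
Over 5 days: 6.1411 × 5 = 30.706 mm

30.7 mm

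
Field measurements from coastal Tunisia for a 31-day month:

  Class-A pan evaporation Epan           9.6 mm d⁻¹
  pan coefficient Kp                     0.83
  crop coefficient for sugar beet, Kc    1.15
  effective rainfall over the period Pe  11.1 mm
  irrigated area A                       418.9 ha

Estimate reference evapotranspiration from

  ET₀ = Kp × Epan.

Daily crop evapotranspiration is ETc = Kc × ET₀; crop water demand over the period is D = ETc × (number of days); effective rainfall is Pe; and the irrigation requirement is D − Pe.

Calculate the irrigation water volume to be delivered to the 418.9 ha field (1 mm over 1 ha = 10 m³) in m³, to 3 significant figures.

ET₀ = 0.83 × 9.6 = 7.9680 mm/d
ETc = Kc × ET₀ = 1.15 × 7.9680 = 9.1632 mm/d
Crop demand D = ETc × 31 d = 9.1632 × 31 = 284.059 mm
D − Pe = 284.059 − 11.1 = 272.959 mm
Volume = 272.959 mm × 418.9 ha × 10 = 1143425.3 m³

1140000 m³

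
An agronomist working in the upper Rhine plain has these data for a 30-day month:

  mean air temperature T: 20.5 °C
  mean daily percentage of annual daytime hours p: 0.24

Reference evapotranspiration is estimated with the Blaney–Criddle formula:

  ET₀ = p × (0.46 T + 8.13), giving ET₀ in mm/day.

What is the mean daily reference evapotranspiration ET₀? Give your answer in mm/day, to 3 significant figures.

4.21 mm/day

ET₀ = 0.24 × (0.46 × 20.5 + 8.13) = 0.24 × 17.560 = 4.2144 mm/d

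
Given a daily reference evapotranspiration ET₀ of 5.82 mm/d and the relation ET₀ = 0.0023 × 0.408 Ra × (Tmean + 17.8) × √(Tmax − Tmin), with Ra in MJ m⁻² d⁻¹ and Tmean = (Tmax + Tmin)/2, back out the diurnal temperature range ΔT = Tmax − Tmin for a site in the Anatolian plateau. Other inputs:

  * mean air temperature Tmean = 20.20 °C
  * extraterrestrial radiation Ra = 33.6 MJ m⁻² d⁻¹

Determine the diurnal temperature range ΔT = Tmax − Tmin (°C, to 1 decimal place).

23.6 °C

√ΔT = ET₀ / [0.0023 × 0.408 × Ra × (Tmean+17.8)] = 5.82 / (0.0023 × 13.7088 × 38.00) = 4.8575
ΔT = 4.8575² = 23.595 °C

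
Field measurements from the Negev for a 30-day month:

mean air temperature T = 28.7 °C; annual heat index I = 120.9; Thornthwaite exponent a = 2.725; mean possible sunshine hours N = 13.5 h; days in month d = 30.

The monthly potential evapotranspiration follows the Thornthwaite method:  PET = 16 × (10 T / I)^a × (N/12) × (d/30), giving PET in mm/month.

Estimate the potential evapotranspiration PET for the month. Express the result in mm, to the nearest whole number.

10T/I = 10 × 28.7 / 120.9 = 2.3739
(10T/I)^a = 2.3739^2.725 = 10.5471
Uncorrected PET = 16 × 10.5471 = 168.754 mm
Correction = (N/12)(d/30) = (13.5/12)(30/30) = 1.1250
PET = 168.754 × 1.1250 = 189.848 mm/month

190 mm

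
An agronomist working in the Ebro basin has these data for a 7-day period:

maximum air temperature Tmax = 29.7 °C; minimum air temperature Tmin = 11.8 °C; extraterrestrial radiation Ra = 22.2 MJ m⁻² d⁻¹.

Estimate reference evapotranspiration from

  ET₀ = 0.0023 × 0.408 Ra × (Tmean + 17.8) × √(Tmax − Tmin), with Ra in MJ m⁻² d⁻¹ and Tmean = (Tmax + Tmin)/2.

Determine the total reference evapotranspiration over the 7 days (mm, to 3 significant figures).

Tmean = (29.7 + 11.8)/2 = 20.75 °C
0.408 Ra = 0.408 × 22.2 = 9.0576 mm/d equivalent
ET₀ = 0.0023 × 9.0576 × (20.75 + 17.8) × √17.9 = 0.0023 × 9.0576 × 38.55 × 4.2308 = 3.3977 mm/d
Over 7 days: 3.3977 × 7 = 23.784 mm

23.8 mm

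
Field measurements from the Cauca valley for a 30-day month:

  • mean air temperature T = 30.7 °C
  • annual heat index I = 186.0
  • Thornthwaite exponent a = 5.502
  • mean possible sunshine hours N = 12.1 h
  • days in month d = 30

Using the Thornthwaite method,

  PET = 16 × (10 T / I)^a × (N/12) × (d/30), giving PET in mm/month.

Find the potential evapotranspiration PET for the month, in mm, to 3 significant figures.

10T/I = 10 × 30.7 / 186.0 = 1.6505
(10T/I)^a = 1.6505^5.502 = 15.7515
Uncorrected PET = 16 × 15.7515 = 252.024 mm
Correction = (N/12)(d/30) = (12.1/12)(30/30) = 1.0083
PET = 252.024 × 1.0083 = 254.116 mm/month

254 mm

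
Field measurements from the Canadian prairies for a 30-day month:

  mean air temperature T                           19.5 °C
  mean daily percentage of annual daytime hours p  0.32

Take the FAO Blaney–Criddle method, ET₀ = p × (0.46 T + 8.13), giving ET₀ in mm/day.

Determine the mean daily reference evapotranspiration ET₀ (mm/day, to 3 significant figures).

ET₀ = 0.32 × (0.46 × 19.5 + 8.13) = 0.32 × 17.100 = 5.4720 mm/d

5.47 mm/day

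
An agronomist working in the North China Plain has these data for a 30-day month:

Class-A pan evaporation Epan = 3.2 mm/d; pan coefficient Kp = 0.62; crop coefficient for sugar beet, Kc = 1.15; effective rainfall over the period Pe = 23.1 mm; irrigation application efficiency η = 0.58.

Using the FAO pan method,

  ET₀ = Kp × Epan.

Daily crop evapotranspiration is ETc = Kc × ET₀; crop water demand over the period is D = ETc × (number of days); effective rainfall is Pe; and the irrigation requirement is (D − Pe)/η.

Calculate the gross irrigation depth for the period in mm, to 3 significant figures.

78.2 mm

ET₀ = 0.62 × 3.2 = 1.9840 mm/d
ETc = Kc × ET₀ = 1.15 × 1.9840 = 2.2816 mm/d
Crop demand D = ETc × 30 d = 2.2816 × 30 = 68.448 mm
D − Pe = 68.448 − 23.1 = 45.348 mm
Gross irrigation = 45.348 / 0.58 = 78.186 mm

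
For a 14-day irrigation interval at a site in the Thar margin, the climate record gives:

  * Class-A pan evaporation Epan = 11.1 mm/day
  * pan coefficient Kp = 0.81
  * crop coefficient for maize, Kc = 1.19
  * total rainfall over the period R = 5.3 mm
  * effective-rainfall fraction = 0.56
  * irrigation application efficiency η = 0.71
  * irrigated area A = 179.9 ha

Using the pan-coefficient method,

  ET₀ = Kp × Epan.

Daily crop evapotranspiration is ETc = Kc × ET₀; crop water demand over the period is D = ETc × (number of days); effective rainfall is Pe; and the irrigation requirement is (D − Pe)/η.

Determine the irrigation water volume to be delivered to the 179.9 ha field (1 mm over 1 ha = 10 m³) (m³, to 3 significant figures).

ET₀ = 0.81 × 11.1 = 8.9910 mm/d
ETc = Kc × ET₀ = 1.19 × 8.9910 = 10.6993 mm/d
Crop demand D = ETc × 14 d = 10.6993 × 14 = 149.790 mm
Pe = 0.56 × 5.3 = 2.968 mm
D − Pe = 149.790 − 2.968 = 146.822 mm
Gross irrigation = 146.822 / 0.71 = 206.792 mm
Volume = 206.792 mm × 179.9 ha × 10 = 372018.8 m³

372000 m³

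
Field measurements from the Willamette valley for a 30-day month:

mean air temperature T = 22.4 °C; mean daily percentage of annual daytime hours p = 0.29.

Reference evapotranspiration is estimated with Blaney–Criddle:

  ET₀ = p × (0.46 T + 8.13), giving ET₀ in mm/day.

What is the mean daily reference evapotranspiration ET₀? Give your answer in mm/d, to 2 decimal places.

5.35 mm/d

ET₀ = 0.29 × (0.46 × 22.4 + 8.13) = 0.29 × 18.434 = 5.3459 mm/d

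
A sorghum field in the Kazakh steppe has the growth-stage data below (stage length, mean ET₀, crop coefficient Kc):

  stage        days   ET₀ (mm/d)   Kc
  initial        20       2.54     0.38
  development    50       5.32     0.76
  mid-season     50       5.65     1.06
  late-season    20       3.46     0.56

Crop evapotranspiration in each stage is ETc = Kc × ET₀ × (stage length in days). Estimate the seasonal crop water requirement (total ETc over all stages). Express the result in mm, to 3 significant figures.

560 mm

initial: 0.38 × 2.54 × 20 = 19.30 mm
development: 0.76 × 5.32 × 50 = 202.16 mm
mid-season: 1.06 × 5.65 × 50 = 299.45 mm
late-season: 0.56 × 3.46 × 20 = 38.75 mm
Seasonal total = 559.66 mm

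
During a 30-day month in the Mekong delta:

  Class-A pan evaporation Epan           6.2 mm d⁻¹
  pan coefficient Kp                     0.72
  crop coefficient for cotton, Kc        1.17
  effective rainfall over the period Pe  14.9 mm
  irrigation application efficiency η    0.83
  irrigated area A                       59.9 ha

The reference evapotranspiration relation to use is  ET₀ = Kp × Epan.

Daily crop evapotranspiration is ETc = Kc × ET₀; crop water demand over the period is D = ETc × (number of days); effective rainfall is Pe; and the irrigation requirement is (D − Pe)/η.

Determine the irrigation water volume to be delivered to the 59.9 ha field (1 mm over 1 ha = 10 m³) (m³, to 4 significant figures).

102300 m³

ET₀ = 0.72 × 6.2 = 4.4640 mm/d
ETc = Kc × ET₀ = 1.17 × 4.4640 = 5.2229 mm/d
Crop demand D = ETc × 30 d = 5.2229 × 30 = 156.687 mm
D − Pe = 156.687 − 14.9 = 141.787 mm
Gross irrigation = 141.787 / 0.83 = 170.828 mm
Volume = 170.828 mm × 59.9 ha × 10 = 102326.0 m³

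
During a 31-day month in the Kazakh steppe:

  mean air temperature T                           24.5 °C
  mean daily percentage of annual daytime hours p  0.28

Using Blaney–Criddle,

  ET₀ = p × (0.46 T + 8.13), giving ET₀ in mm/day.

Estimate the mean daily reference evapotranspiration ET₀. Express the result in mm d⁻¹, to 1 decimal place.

ET₀ = 0.28 × (0.46 × 24.5 + 8.13) = 0.28 × 19.400 = 5.4320 mm/d

5.4 mm d⁻¹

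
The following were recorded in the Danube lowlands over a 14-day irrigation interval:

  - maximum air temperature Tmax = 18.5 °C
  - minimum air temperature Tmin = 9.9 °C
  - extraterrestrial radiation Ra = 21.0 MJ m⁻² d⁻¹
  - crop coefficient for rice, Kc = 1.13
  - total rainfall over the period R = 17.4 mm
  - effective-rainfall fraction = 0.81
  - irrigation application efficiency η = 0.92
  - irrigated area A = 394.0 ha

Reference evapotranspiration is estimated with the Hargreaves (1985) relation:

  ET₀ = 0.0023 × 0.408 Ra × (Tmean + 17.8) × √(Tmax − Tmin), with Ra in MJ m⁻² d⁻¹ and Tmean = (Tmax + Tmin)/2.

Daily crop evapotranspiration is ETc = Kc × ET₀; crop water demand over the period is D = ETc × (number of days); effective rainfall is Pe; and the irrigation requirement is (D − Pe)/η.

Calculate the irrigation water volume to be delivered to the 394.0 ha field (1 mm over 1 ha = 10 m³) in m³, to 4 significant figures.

Tmean = (18.5 + 9.9)/2 = 14.20 °C
0.408 Ra = 0.408 × 21.0 = 8.5680 mm/d equivalent
ET₀ = 0.0023 × 8.5680 × (14.20 + 17.8) × √8.6 = 0.0023 × 8.5680 × 32.00 × 2.9326 = 1.8493 mm/d
ETc = Kc × ET₀ = 1.13 × 1.8493 = 2.0897 mm/d
Crop demand D = ETc × 14 d = 2.0897 × 14 = 29.256 mm
Pe = 0.81 × 17.4 = 14.094 mm
D − Pe = 29.256 − 14.094 = 15.162 mm
Gross irrigation = 15.162 / 0.92 = 16.480 mm
Volume = 16.480 mm × 394.0 ha × 10 = 64931.2 m³

64930 m³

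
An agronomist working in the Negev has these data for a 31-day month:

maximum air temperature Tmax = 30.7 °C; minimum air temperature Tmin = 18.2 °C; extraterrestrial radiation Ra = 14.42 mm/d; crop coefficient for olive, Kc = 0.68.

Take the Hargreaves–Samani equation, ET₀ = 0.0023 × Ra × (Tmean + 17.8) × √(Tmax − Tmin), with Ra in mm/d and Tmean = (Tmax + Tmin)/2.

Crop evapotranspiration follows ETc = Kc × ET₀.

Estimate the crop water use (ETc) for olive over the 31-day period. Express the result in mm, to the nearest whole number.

Tmean = (30.7 + 18.2)/2 = 24.45 °C
ET₀ = 0.0023 × 14.42 × (24.45 + 17.8) × √12.5 = 0.0023 × 14.42 × 42.25 × 3.5355 = 4.9542 mm/d
ETc = Kc × ET₀ = 0.68 × 4.9542 = 3.3689 mm/d
Over 31 days: 3.3689 × 31 = 104.436 mm

104 mm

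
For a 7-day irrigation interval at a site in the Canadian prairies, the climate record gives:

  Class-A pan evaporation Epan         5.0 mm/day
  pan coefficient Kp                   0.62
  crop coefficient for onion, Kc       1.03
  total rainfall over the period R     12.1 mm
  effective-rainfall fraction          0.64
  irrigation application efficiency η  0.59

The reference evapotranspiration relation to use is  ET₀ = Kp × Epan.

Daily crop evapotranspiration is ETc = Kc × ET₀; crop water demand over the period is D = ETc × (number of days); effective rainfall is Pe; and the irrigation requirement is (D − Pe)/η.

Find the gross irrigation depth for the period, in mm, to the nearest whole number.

25 mm

ET₀ = 0.62 × 5.0 = 3.1000 mm/d
ETc = Kc × ET₀ = 1.03 × 3.1000 = 3.1930 mm/d
Crop demand D = ETc × 7 d = 3.1930 × 7 = 22.351 mm
Pe = 0.64 × 12.1 = 7.744 mm
D − Pe = 22.351 − 7.744 = 14.607 mm
Gross irrigation = 14.607 / 0.59 = 24.758 mm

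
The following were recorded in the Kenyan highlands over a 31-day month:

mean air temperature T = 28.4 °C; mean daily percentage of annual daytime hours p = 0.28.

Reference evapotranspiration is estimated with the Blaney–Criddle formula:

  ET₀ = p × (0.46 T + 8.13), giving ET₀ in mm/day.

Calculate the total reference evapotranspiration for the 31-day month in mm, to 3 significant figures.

184 mm

ET₀ = 0.28 × (0.46 × 28.4 + 8.13) = 0.28 × 21.194 = 5.9343 mm/d
Monthly total = 5.9343 × 31 = 183.963 mm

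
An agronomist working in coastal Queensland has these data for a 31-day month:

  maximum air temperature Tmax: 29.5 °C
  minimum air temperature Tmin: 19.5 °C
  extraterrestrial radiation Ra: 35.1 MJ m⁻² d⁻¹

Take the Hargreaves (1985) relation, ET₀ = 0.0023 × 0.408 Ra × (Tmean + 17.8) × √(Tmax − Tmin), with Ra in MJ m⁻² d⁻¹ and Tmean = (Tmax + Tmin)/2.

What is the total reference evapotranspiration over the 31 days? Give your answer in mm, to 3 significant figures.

Tmean = (29.5 + 19.5)/2 = 24.50 °C
0.408 Ra = 0.408 × 35.1 = 14.3208 mm/d equivalent
ET₀ = 0.0023 × 14.3208 × (24.50 + 17.8) × √10.0 = 0.0023 × 14.3208 × 42.30 × 3.1623 = 4.4059 mm/d
Over 31 days: 4.4059 × 31 = 136.583 mm

137 mm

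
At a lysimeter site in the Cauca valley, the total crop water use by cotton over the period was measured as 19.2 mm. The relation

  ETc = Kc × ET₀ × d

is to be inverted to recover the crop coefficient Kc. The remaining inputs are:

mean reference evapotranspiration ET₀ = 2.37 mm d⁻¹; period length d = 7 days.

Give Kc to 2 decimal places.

1.16

ETc = Kc × ET₀ × d  ⇒  Kc = ETc / (ET₀ × d)
Kc = 19.2 / (2.37 × 7) = 19.2 / 16.59 = 1.1573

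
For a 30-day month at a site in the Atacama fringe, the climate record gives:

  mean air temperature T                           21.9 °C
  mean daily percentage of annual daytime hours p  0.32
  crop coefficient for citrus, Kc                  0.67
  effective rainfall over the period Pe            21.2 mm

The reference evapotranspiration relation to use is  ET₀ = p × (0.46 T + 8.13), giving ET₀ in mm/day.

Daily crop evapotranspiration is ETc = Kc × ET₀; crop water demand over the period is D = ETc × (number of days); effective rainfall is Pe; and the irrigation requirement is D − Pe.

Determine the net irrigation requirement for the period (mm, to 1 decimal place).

ET₀ = 0.32 × (0.46 × 21.9 + 8.13) = 0.32 × 18.204 = 5.8253 mm/d
ETc = Kc × ET₀ = 0.67 × 5.8253 = 3.9030 mm/d
Crop demand D = ETc × 30 d = 3.9030 × 30 = 117.090 mm
D − Pe = 117.090 − 21.2 = 95.890 mm

95.9 mm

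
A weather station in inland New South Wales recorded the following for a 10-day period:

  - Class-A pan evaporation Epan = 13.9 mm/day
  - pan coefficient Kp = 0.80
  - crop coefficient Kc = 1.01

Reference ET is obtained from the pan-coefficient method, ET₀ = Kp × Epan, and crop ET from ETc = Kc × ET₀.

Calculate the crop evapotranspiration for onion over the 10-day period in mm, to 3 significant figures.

112 mm

ET₀ = 0.80 × 13.9 = 11.1200 mm/d
ETc = Kc × ET₀ = 1.01 × 11.1200 = 11.2312 mm/d
Over 10 days: 11.2312 × 10 = 112.312 mm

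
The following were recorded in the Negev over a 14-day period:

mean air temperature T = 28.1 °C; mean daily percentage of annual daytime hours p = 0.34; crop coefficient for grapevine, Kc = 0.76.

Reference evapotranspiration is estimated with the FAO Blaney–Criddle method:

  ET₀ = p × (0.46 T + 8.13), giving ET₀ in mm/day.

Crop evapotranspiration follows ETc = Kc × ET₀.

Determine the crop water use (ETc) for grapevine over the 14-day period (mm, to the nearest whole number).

76 mm

ET₀ = 0.34 × (0.46 × 28.1 + 8.13) = 0.34 × 21.056 = 7.1590 mm/d
ETc = Kc × ET₀ = 0.76 × 7.1590 = 5.4408 mm/d
Over 14 days: 5.4408 × 14 = 76.171 mm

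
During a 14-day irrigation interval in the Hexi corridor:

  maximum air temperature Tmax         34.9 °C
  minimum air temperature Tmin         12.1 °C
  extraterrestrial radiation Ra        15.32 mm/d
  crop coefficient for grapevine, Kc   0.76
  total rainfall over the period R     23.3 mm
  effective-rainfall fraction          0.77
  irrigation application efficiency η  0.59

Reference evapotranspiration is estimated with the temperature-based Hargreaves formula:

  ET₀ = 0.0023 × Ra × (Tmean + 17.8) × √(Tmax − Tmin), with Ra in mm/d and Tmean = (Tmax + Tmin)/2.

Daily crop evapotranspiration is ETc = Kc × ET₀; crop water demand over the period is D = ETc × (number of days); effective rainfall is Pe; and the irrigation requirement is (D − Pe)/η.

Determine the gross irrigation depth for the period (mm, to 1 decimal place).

94.9 mm

Tmean = (34.9 + 12.1)/2 = 23.50 °C
ET₀ = 0.0023 × 15.32 × (23.50 + 17.8) × √22.8 = 0.0023 × 15.32 × 41.30 × 4.7749 = 6.9487 mm/d
ETc = Kc × ET₀ = 0.76 × 6.9487 = 5.2810 mm/d
Crop demand D = ETc × 14 d = 5.2810 × 14 = 73.934 mm
Pe = 0.77 × 23.3 = 17.941 mm
D − Pe = 73.934 − 17.941 = 55.993 mm
Gross irrigation = 55.993 / 0.59 = 94.903 mm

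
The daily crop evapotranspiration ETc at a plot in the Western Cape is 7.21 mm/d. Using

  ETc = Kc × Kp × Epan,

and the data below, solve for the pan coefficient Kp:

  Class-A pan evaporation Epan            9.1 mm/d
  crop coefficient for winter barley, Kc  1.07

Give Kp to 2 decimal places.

0.74

ETc = Kc × Kp × Epan  ⇒  Kp = ETc / (Kc × Epan)
Kp = 7.21 / (1.07 × 9.1) = 7.21 / 9.737 = 0.7405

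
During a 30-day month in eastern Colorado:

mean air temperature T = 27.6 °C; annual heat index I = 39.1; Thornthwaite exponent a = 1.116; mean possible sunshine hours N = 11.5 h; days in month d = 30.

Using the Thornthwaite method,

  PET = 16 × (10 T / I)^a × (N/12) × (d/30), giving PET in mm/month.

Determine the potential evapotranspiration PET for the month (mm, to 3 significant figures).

10T/I = 10 × 27.6 / 39.1 = 7.0588
(10T/I)^a = 7.0588^1.116 = 8.8549
Uncorrected PET = 16 × 8.8549 = 141.678 mm
Correction = (N/12)(d/30) = (11.5/12)(30/30) = 0.9583
PET = 141.678 × 0.9583 = 135.770 mm/month

136 mm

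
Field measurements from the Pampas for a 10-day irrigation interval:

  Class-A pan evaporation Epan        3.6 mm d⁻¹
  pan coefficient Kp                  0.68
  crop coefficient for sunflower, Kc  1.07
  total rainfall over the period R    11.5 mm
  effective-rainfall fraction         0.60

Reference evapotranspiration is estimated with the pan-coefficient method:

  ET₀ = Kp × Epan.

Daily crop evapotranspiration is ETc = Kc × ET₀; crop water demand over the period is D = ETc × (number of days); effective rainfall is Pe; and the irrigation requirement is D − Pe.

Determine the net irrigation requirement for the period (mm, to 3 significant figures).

ET₀ = 0.68 × 3.6 = 2.4480 mm/d
ETc = Kc × ET₀ = 1.07 × 2.4480 = 2.6194 mm/d
Crop demand D = ETc × 10 d = 2.6194 × 10 = 26.194 mm
Pe = 0.60 × 11.5 = 6.900 mm
D − Pe = 26.194 − 6.900 = 19.294 mm

19.3 mm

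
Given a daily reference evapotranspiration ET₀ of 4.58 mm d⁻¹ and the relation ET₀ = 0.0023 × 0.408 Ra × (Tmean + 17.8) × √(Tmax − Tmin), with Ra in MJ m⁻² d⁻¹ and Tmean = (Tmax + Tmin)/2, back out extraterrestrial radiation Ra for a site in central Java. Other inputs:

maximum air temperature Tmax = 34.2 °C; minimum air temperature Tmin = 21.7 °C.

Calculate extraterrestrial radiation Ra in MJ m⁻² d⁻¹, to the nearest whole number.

Tmean = (34.2+21.7)/2 = 27.95 °C; ΔT = 12.5
Ra = ET₀ / [0.0023 × 0.408 × (Tmean+17.8) × √ΔT]
   = 4.58 / (0.0023 × 0.408 × 45.75 × 3.5355) = 30.174 MJ m⁻² d⁻¹

30 MJ m⁻² d⁻¹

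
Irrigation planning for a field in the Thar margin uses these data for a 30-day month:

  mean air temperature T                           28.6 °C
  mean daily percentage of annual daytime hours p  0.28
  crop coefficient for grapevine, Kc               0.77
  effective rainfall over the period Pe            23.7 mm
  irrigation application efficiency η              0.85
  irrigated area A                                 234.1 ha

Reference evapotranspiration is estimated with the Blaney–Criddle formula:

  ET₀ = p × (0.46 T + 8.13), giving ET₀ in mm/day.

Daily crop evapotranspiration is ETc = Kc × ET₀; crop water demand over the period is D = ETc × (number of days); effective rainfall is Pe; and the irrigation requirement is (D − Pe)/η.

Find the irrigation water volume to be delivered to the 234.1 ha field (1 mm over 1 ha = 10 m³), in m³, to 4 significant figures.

ET₀ = 0.28 × (0.46 × 28.6 + 8.13) = 0.28 × 21.286 = 5.9601 mm/d
ETc = Kc × ET₀ = 0.77 × 5.9601 = 4.5893 mm/d
Crop demand D = ETc × 30 d = 4.5893 × 30 = 137.679 mm
D − Pe = 137.679 − 23.7 = 113.979 mm
Gross irrigation = 113.979 / 0.85 = 134.093 mm
Volume = 134.093 mm × 234.1 ha × 10 = 313911.7 m³

313900 m³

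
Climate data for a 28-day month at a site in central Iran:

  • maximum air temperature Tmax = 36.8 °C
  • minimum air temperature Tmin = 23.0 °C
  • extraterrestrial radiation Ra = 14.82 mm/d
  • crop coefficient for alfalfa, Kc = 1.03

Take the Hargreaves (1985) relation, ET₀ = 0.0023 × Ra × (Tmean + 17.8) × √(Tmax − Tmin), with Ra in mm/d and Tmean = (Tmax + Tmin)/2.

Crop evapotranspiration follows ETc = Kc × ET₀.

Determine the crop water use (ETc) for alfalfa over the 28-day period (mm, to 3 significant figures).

Tmean = (36.8 + 23.0)/2 = 29.90 °C
ET₀ = 0.0023 × 14.82 × (29.90 + 17.8) × √13.8 = 0.0023 × 14.82 × 47.70 × 3.7148 = 6.0399 mm/d
ETc = Kc × ET₀ = 1.03 × 6.0399 = 6.2211 mm/d
Over 28 days: 6.2211 × 28 = 174.191 mm

174 mm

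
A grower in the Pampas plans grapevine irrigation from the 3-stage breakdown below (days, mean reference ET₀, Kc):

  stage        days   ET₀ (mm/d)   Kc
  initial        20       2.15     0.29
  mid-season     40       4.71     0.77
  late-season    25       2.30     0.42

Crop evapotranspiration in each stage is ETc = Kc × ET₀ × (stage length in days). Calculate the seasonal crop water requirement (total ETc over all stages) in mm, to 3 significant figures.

182 mm

initial: 0.29 × 2.15 × 20 = 12.47 mm
mid-season: 0.77 × 4.71 × 40 = 145.07 mm
late-season: 0.42 × 2.30 × 25 = 24.15 mm
Seasonal total = 181.69 mm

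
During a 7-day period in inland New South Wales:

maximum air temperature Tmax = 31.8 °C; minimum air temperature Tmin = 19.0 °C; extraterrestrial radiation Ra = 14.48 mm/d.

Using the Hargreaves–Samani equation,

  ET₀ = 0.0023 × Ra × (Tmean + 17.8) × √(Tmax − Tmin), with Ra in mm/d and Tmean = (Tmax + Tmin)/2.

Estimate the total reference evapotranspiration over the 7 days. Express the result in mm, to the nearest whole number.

Tmean = (31.8 + 19.0)/2 = 25.40 °C
ET₀ = 0.0023 × 14.48 × (25.40 + 17.8) × √12.8 = 0.0023 × 14.48 × 43.20 × 3.5777 = 5.1474 mm/d
Over 7 days: 5.1474 × 7 = 36.032 mm

36 mm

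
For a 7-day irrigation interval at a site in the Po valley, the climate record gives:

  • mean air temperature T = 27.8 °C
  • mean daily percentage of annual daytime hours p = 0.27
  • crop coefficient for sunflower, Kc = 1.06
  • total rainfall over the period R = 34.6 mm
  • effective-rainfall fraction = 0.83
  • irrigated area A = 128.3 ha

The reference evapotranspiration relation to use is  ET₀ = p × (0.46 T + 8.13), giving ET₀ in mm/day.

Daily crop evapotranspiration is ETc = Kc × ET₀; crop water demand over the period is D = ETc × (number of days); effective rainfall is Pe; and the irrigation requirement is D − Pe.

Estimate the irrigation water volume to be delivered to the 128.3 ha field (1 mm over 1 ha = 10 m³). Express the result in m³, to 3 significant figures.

ET₀ = 0.27 × (0.46 × 27.8 + 8.13) = 0.27 × 20.918 = 5.6479 mm/d
ETc = Kc × ET₀ = 1.06 × 5.6479 = 5.9868 mm/d
Crop demand D = ETc × 7 d = 5.9868 × 7 = 41.908 mm
Pe = 0.83 × 34.6 = 28.718 mm
D − Pe = 41.908 − 28.718 = 13.190 mm
Volume = 13.190 mm × 128.3 ha × 10 = 16922.8 m³

16900 m³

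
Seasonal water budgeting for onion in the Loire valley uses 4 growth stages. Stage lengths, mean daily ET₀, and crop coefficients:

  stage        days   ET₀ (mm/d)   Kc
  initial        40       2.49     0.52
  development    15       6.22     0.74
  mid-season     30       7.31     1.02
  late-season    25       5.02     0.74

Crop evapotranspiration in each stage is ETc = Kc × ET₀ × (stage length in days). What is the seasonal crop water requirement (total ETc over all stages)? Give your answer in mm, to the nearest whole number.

437 mm

initial: 0.52 × 2.49 × 40 = 51.79 mm
development: 0.74 × 6.22 × 15 = 69.04 mm
mid-season: 1.02 × 7.31 × 30 = 223.69 mm
late-season: 0.74 × 5.02 × 25 = 92.87 mm
Seasonal total = 437.39 mm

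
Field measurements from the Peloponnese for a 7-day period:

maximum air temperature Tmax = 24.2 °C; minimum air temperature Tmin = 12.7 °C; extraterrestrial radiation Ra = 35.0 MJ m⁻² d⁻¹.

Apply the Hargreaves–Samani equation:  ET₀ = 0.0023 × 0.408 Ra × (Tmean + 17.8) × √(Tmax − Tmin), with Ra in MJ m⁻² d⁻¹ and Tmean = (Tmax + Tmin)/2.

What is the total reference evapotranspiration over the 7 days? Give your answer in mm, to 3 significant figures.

28.3 mm

Tmean = (24.2 + 12.7)/2 = 18.45 °C
0.408 Ra = 0.408 × 35.0 = 14.2800 mm/d equivalent
ET₀ = 0.0023 × 14.2800 × (18.45 + 17.8) × √11.5 = 0.0023 × 14.2800 × 36.25 × 3.3912 = 4.0375 mm/d
Over 7 days: 4.0375 × 7 = 28.263 mm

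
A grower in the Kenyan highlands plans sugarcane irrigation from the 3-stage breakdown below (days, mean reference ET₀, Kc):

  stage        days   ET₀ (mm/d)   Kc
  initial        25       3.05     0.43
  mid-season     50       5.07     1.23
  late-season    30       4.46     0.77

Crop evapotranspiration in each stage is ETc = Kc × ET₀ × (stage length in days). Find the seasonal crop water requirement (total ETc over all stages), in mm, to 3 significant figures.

initial: 0.43 × 3.05 × 25 = 32.79 mm
mid-season: 1.23 × 5.07 × 50 = 311.81 mm
late-season: 0.77 × 4.46 × 30 = 103.03 mm
Seasonal total = 447.63 mm

448 mm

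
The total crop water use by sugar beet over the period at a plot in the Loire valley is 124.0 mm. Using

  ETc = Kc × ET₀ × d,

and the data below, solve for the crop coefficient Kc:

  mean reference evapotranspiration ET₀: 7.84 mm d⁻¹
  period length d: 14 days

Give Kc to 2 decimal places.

1.13

ETc = Kc × ET₀ × d  ⇒  Kc = ETc / (ET₀ × d)
Kc = 124.0 / (7.84 × 14) = 124.0 / 109.76 = 1.1297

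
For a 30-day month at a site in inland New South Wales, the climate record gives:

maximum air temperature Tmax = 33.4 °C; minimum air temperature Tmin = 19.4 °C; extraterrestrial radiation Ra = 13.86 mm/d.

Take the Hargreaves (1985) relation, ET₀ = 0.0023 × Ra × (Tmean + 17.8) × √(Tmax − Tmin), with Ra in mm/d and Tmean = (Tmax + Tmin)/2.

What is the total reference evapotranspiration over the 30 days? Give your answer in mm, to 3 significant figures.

158 mm

Tmean = (33.4 + 19.4)/2 = 26.40 °C
ET₀ = 0.0023 × 13.86 × (26.40 + 17.8) × √14.0 = 0.0023 × 13.86 × 44.20 × 3.7417 = 5.2721 mm/d
Over 30 days: 5.2721 × 30 = 158.163 mm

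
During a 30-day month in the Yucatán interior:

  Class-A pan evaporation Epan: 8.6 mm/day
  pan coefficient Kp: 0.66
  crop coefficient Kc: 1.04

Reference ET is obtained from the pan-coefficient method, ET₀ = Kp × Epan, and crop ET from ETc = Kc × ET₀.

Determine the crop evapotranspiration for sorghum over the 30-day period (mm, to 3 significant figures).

177 mm

ET₀ = 0.66 × 8.6 = 5.6760 mm/d
ETc = Kc × ET₀ = 1.04 × 5.6760 = 5.9030 mm/d
Over 30 days: 5.9030 × 30 = 177.090 mm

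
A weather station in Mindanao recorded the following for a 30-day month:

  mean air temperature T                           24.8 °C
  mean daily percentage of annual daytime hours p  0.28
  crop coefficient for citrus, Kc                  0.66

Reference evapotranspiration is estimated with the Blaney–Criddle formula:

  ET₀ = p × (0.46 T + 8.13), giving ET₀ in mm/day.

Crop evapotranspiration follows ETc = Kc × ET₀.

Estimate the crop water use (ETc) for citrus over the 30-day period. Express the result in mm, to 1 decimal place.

108.3 mm

ET₀ = 0.28 × (0.46 × 24.8 + 8.13) = 0.28 × 19.538 = 5.4706 mm/d
ETc = Kc × ET₀ = 0.66 × 5.4706 = 3.6106 mm/d
Over 30 days: 3.6106 × 30 = 108.318 mm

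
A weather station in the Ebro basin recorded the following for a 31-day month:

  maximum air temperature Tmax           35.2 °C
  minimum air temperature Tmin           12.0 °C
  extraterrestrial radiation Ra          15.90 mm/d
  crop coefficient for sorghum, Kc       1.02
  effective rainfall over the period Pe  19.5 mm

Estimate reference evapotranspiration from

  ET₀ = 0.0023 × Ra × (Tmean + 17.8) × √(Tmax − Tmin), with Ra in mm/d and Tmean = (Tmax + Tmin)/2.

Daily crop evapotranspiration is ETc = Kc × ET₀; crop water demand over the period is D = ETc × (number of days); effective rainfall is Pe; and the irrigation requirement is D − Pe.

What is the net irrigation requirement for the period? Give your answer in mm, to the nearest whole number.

Tmean = (35.2 + 12.0)/2 = 23.60 °C
ET₀ = 0.0023 × 15.90 × (23.60 + 17.8) × √23.2 = 0.0023 × 15.90 × 41.40 × 4.8166 = 7.2923 mm/d
ETc = Kc × ET₀ = 1.02 × 7.2923 = 7.4381 mm/d
Crop demand D = ETc × 31 d = 7.4381 × 31 = 230.581 mm
D − Pe = 230.581 − 19.5 = 211.081 mm

211 mm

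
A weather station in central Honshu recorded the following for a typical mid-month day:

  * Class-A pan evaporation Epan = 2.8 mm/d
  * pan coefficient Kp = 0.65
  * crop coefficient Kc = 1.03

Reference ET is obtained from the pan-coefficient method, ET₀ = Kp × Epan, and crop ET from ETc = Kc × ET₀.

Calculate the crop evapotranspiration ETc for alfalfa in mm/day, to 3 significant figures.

ET₀ = 0.65 × 2.8 = 1.8200 mm/d
ETc = Kc × ET₀ = 1.03 × 1.8200 = 1.8746 mm/d

1.87 mm/day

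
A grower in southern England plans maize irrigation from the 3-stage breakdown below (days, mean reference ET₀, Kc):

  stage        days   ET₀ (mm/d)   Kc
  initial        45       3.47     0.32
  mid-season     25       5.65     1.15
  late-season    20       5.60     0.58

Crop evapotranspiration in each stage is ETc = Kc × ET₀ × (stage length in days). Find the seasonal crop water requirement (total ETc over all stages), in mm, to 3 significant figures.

277 mm

initial: 0.32 × 3.47 × 45 = 49.97 mm
mid-season: 1.15 × 5.65 × 25 = 162.44 mm
late-season: 0.58 × 5.60 × 20 = 64.96 mm
Seasonal total = 277.37 mm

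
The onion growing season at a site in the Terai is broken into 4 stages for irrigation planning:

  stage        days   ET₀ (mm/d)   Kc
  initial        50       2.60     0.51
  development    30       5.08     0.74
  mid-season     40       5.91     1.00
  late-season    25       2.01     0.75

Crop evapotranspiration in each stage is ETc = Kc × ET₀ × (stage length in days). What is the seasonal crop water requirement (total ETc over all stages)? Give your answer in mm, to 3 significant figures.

initial: 0.51 × 2.60 × 50 = 66.30 mm
development: 0.74 × 5.08 × 30 = 112.78 mm
mid-season: 1.00 × 5.91 × 40 = 236.40 mm
late-season: 0.75 × 2.01 × 25 = 37.69 mm
Seasonal total = 453.17 mm

453 mm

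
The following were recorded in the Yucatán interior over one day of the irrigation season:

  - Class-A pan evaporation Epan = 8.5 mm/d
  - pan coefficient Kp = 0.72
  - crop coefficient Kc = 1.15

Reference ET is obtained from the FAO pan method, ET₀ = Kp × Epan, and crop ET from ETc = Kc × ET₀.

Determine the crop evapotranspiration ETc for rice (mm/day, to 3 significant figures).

7.04 mm/day

ET₀ = 0.72 × 8.5 = 6.1200 mm/d
ETc = Kc × ET₀ = 1.15 × 6.1200 = 7.0380 mm/d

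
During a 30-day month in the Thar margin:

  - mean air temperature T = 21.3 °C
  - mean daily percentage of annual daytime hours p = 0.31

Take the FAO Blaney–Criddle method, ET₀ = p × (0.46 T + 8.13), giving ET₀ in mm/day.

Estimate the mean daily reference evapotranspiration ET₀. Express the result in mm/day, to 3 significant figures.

5.56 mm/day

ET₀ = 0.31 × (0.46 × 21.3 + 8.13) = 0.31 × 17.928 = 5.5577 mm/d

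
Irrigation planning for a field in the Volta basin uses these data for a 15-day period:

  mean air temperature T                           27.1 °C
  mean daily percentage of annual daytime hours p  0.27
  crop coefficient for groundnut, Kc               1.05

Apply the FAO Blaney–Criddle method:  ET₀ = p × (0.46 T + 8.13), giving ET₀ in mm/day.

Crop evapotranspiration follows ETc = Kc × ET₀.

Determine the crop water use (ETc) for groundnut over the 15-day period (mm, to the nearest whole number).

88 mm

ET₀ = 0.27 × (0.46 × 27.1 + 8.13) = 0.27 × 20.596 = 5.5609 mm/d
ETc = Kc × ET₀ = 1.05 × 5.5609 = 5.8389 mm/d
Over 15 days: 5.8389 × 15 = 87.584 mm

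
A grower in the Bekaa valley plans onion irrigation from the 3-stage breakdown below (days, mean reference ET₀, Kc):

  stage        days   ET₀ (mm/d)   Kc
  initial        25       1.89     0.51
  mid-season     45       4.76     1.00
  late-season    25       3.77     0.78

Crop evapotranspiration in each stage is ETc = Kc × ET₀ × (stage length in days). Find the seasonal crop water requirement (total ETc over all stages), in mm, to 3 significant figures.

initial: 0.51 × 1.89 × 25 = 24.10 mm
mid-season: 1.00 × 4.76 × 45 = 214.20 mm
late-season: 0.78 × 3.77 × 25 = 73.52 mm
Seasonal total = 311.82 mm

312 mm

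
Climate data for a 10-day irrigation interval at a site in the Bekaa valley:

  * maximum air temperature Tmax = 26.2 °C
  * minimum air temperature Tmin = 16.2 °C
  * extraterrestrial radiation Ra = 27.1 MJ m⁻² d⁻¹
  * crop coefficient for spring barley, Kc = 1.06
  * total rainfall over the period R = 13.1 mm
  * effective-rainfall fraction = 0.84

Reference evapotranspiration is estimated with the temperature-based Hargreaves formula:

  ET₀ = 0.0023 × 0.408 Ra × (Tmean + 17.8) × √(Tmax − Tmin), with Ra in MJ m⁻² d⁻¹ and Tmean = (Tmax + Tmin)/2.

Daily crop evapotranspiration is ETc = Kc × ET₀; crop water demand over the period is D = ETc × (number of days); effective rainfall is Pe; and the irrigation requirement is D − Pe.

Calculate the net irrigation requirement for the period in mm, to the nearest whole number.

22 mm

Tmean = (26.2 + 16.2)/2 = 21.20 °C
0.408 Ra = 0.408 × 27.1 = 11.0568 mm/d equivalent
ET₀ = 0.0023 × 11.0568 × (21.20 + 17.8) × √10.0 = 0.0023 × 11.0568 × 39.00 × 3.1623 = 3.1364 mm/d
ETc = Kc × ET₀ = 1.06 × 3.1364 = 3.3246 mm/d
Crop demand D = ETc × 10 d = 3.3246 × 10 = 33.246 mm
Pe = 0.84 × 13.1 = 11.004 mm
D − Pe = 33.246 − 11.004 = 22.242 mm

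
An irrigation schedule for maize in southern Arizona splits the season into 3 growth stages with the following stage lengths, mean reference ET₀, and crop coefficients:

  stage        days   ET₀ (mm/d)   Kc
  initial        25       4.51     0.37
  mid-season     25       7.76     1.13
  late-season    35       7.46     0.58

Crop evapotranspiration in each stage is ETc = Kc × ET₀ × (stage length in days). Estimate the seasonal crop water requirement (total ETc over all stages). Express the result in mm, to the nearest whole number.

412 mm

initial: 0.37 × 4.51 × 25 = 41.72 mm
mid-season: 1.13 × 7.76 × 25 = 219.22 mm
late-season: 0.58 × 7.46 × 35 = 151.44 mm
Seasonal total = 412.38 mm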